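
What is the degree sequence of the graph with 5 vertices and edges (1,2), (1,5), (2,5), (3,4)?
[2, 2, 2, 1, 1] (degrees: deg(1)=2, deg(2)=2, deg(3)=1, deg(4)=1, deg(5)=2)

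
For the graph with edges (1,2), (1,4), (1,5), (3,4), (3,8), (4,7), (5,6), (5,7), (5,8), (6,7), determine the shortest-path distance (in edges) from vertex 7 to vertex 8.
2 (path: 7 -> 5 -> 8, 2 edges)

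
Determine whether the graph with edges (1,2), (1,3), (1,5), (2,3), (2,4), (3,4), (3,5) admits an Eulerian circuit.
No (2 vertices have odd degree: {1, 2}; Eulerian circuit requires 0)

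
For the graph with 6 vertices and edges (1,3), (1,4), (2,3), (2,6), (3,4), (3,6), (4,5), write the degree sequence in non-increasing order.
[4, 3, 2, 2, 2, 1] (degrees: deg(1)=2, deg(2)=2, deg(3)=4, deg(4)=3, deg(5)=1, deg(6)=2)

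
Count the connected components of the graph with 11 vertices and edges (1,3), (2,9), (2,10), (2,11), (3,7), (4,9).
5 (components: {1, 3, 7}, {2, 4, 9, 10, 11}, {5}, {6}, {8})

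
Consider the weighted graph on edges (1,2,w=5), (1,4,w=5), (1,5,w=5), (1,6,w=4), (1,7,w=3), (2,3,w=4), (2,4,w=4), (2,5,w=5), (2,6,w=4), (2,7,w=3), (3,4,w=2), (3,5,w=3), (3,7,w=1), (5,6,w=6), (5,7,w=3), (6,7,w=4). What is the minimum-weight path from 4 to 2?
4 (path: 4 -> 2; weights 4 = 4)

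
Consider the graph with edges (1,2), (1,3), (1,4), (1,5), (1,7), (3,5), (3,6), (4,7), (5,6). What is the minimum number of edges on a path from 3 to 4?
2 (path: 3 -> 1 -> 4, 2 edges)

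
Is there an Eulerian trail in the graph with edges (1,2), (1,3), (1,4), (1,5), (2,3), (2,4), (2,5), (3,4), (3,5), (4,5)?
Yes — and in fact it has an Eulerian circuit (the graph is connected and all 5 vertices have even degree)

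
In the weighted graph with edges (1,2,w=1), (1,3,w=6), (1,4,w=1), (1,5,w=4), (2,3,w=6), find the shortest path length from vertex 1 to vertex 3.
6 (path: 1 -> 3; weights 6 = 6)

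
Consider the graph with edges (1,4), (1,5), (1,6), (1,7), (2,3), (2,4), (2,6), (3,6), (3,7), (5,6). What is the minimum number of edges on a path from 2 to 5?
2 (path: 2 -> 6 -> 5, 2 edges)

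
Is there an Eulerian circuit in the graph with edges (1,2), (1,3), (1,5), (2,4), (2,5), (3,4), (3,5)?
No (4 vertices have odd degree: {1, 2, 3, 5}; Eulerian circuit requires 0)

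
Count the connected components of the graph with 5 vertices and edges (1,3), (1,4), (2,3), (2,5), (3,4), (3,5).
1 (components: {1, 2, 3, 4, 5})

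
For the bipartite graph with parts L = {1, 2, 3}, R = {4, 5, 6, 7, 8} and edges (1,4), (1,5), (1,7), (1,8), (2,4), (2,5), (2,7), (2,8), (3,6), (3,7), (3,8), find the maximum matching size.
3 (matching: (1,8), (2,7), (3,6); upper bound min(|L|,|R|) = min(3,5) = 3)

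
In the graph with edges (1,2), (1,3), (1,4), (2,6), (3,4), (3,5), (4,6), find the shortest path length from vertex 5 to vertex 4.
2 (path: 5 -> 3 -> 4, 2 edges)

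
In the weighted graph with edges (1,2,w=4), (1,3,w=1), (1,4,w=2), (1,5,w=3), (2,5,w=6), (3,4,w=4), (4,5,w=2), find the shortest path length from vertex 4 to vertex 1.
2 (path: 4 -> 1; weights 2 = 2)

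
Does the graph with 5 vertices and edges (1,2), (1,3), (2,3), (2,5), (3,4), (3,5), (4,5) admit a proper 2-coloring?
No (odd cycle of length 3: 3 -> 1 -> 2 -> 3)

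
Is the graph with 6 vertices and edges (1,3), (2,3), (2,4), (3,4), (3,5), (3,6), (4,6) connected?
Yes (BFS from 1 visits [1, 3, 2, 4, 5, 6] — all 6 vertices reached)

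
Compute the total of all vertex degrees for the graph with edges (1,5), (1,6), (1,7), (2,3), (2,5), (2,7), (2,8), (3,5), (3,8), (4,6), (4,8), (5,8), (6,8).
26 (handshake: sum of degrees = 2|E| = 2 x 13 = 26)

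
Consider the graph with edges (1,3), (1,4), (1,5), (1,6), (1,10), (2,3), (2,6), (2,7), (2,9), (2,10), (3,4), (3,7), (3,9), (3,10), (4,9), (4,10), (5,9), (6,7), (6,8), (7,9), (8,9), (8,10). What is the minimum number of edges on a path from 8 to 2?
2 (path: 8 -> 6 -> 2, 2 edges)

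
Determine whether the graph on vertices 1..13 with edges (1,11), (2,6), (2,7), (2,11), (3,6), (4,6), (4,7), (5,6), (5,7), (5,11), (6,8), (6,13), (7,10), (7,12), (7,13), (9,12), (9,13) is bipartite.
Yes. Partition: {1, 2, 3, 4, 5, 8, 10, 12, 13}, {6, 7, 9, 11}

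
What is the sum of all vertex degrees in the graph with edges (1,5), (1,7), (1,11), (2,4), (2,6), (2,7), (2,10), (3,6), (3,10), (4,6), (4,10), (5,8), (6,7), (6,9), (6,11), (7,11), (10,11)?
34 (handshake: sum of degrees = 2|E| = 2 x 17 = 34)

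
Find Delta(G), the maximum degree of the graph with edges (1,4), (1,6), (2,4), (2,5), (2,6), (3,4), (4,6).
4 (attained at vertex 4)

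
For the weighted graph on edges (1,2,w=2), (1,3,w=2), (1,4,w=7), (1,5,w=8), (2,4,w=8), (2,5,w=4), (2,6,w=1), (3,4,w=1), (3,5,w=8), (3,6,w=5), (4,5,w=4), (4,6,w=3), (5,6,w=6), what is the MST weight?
10 (MST edges: (1,2,w=2), (1,3,w=2), (2,5,w=4), (2,6,w=1), (3,4,w=1); sum of weights 2 + 2 + 4 + 1 + 1 = 10)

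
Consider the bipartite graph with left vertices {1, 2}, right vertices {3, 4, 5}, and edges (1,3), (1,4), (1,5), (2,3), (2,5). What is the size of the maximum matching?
2 (matching: (1,4), (2,5); upper bound min(|L|,|R|) = min(2,3) = 2)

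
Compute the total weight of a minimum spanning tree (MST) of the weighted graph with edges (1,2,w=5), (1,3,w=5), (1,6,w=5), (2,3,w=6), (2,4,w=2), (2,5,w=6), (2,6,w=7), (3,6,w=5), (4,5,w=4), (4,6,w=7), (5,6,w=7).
21 (MST edges: (1,2,w=5), (1,3,w=5), (1,6,w=5), (2,4,w=2), (4,5,w=4); sum of weights 5 + 5 + 5 + 2 + 4 = 21)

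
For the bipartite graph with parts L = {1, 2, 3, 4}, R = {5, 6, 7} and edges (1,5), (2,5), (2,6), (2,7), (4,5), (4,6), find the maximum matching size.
3 (matching: (1,5), (2,7), (4,6); upper bound min(|L|,|R|) = min(4,3) = 3)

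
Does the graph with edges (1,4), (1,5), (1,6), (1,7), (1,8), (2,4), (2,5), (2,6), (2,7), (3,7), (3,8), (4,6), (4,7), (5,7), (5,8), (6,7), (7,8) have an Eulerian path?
Yes (the graph is connected and exactly 2 vertices have odd degree: {1, 7}; any Eulerian path must start and end at those)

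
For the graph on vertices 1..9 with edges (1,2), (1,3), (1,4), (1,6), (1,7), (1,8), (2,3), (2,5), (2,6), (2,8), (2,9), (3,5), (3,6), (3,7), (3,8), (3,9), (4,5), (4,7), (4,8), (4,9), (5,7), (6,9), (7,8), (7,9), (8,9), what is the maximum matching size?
4 (matching: (2,5), (3,6), (4,9), (7,8); upper bound floor(n/2) = floor(9/2) = 4)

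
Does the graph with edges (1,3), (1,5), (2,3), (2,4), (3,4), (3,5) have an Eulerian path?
Yes — and in fact it has an Eulerian circuit (the graph is connected and all 5 vertices have even degree)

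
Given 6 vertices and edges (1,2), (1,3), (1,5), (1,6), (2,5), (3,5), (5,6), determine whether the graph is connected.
No, it has 2 components: {1, 2, 3, 5, 6}, {4}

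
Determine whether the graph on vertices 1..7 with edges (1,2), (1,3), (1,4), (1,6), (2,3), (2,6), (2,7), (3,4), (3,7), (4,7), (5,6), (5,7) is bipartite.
No (odd cycle of length 3: 2 -> 1 -> 3 -> 2)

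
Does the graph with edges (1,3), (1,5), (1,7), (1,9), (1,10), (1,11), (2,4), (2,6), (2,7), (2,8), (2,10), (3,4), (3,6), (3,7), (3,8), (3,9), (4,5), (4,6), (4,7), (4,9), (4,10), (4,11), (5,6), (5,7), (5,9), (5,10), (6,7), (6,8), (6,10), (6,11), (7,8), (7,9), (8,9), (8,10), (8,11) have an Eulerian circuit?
No (2 vertices have odd degree: {2, 8}; Eulerian circuit requires 0)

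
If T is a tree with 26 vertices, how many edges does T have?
25 (A tree on V vertices has V - 1 edges, so 26 - 1 = 25)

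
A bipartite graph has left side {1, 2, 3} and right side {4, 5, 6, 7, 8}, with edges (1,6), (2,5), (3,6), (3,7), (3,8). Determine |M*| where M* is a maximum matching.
3 (matching: (1,6), (2,5), (3,8); upper bound min(|L|,|R|) = min(3,5) = 3)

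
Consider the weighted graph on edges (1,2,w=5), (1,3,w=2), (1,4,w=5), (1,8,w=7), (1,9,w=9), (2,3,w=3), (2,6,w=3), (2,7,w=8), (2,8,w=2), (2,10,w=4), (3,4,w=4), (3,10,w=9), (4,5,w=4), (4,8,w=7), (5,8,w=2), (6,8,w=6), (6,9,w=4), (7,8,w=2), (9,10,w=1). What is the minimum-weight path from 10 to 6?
5 (path: 10 -> 9 -> 6; weights 1 + 4 = 5)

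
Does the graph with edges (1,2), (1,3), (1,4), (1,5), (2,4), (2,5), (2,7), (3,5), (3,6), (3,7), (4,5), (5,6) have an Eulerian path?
Yes (the graph is connected and exactly 2 vertices have odd degree: {4, 5}; any Eulerian path must start and end at those)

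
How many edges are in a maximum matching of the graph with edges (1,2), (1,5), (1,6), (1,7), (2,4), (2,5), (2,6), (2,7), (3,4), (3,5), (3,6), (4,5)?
3 (matching: (1,6), (2,7), (3,5); upper bound floor(n/2) = floor(7/2) = 3)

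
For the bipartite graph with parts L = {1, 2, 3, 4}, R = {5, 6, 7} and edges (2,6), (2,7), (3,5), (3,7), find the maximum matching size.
2 (matching: (2,6), (3,7); upper bound min(|L|,|R|) = min(4,3) = 3)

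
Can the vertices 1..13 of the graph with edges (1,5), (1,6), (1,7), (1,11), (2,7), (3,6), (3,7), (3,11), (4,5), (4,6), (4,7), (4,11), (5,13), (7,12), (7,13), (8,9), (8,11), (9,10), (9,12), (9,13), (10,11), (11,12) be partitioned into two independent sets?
Yes. Partition: {1, 2, 3, 4, 8, 10, 12, 13}, {5, 6, 7, 9, 11}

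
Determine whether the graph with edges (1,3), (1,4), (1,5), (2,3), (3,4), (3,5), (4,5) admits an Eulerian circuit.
No (4 vertices have odd degree: {1, 2, 4, 5}; Eulerian circuit requires 0)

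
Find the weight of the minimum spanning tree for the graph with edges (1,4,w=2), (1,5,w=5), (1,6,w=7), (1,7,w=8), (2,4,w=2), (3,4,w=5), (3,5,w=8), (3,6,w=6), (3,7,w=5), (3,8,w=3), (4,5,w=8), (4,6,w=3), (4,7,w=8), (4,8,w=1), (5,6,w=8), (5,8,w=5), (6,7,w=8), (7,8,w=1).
17 (MST edges: (1,4,w=2), (1,5,w=5), (2,4,w=2), (3,8,w=3), (4,6,w=3), (4,8,w=1), (7,8,w=1); sum of weights 2 + 5 + 2 + 3 + 3 + 1 + 1 = 17)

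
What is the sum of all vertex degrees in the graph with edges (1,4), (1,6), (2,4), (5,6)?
8 (handshake: sum of degrees = 2|E| = 2 x 4 = 8)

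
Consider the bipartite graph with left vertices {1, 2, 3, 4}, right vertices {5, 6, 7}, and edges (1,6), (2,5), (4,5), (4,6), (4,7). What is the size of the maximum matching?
3 (matching: (1,6), (2,5), (4,7); upper bound min(|L|,|R|) = min(4,3) = 3)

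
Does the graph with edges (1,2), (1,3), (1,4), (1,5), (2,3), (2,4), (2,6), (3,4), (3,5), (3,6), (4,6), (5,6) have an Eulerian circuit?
No (2 vertices have odd degree: {3, 5}; Eulerian circuit requires 0)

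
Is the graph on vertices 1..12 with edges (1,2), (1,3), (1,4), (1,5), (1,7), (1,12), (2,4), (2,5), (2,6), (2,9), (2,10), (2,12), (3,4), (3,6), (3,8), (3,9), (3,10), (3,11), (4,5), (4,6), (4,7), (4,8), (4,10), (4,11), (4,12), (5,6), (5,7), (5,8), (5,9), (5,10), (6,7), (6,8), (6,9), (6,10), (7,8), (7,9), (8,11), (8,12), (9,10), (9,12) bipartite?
No (odd cycle of length 3: 5 -> 1 -> 4 -> 5)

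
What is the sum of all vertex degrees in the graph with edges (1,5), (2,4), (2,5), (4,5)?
8 (handshake: sum of degrees = 2|E| = 2 x 4 = 8)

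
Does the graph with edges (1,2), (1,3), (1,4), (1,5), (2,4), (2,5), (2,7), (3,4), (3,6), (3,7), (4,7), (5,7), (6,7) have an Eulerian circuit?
No (2 vertices have odd degree: {5, 7}; Eulerian circuit requires 0)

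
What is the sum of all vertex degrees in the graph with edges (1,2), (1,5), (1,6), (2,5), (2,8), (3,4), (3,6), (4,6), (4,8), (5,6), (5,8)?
22 (handshake: sum of degrees = 2|E| = 2 x 11 = 22)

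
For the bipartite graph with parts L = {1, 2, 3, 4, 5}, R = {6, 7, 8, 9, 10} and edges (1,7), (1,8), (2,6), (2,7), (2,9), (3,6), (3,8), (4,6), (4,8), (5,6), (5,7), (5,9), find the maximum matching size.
4 (matching: (1,8), (2,9), (3,6), (5,7); upper bound min(|L|,|R|) = min(5,5) = 5)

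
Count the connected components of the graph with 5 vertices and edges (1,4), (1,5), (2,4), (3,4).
1 (components: {1, 2, 3, 4, 5})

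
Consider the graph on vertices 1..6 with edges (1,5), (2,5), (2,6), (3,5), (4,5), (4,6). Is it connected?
Yes (BFS from 1 visits [1, 5, 2, 3, 4, 6] — all 6 vertices reached)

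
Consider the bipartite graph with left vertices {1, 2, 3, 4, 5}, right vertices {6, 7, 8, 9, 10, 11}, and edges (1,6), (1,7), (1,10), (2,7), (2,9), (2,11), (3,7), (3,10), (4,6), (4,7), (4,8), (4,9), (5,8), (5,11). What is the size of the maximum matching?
5 (matching: (1,10), (2,11), (3,7), (4,9), (5,8); upper bound min(|L|,|R|) = min(5,6) = 5)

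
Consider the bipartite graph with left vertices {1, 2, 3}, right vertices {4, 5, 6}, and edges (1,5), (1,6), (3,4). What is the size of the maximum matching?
2 (matching: (1,6), (3,4); upper bound min(|L|,|R|) = min(3,3) = 3)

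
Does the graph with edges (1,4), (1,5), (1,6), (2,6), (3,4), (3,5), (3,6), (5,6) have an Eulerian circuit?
No (4 vertices have odd degree: {1, 2, 3, 5}; Eulerian circuit requires 0)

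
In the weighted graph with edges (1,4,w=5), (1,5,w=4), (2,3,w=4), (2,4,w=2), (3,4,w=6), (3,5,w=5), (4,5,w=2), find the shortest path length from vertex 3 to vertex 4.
6 (path: 3 -> 4; weights 6 = 6)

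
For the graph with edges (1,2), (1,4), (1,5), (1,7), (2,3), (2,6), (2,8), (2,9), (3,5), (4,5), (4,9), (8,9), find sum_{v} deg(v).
24 (handshake: sum of degrees = 2|E| = 2 x 12 = 24)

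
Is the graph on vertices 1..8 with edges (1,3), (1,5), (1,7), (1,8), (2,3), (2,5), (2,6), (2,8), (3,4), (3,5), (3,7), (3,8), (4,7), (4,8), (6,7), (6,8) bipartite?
No (odd cycle of length 3: 3 -> 1 -> 8 -> 3)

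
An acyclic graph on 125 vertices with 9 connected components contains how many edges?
116 (Each of the 9 component trees on V_i vertices has V_i - 1 edges; summing gives V - C = 125 - 9 = 116)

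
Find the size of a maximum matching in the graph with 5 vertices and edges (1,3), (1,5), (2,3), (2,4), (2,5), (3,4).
2 (matching: (1,5), (3,4); upper bound floor(n/2) = floor(5/2) = 2)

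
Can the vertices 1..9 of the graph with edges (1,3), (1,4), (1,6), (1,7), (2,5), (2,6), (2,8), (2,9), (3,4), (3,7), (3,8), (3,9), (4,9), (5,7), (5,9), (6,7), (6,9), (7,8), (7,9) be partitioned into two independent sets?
No (odd cycle of length 3: 7 -> 1 -> 6 -> 7)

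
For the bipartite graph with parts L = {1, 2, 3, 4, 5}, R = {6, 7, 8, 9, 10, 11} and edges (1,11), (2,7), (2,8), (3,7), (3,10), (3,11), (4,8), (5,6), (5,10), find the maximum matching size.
5 (matching: (1,11), (2,7), (3,10), (4,8), (5,6); upper bound min(|L|,|R|) = min(5,6) = 5)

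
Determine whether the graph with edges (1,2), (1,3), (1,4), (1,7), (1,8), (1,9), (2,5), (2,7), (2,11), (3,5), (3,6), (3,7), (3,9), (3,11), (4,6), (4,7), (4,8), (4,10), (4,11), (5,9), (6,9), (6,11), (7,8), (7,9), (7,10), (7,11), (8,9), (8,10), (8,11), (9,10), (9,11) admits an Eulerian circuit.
No (2 vertices have odd degree: {5, 11}; Eulerian circuit requires 0)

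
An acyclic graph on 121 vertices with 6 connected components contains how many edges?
115 (Each of the 6 component trees on V_i vertices has V_i - 1 edges; summing gives V - C = 121 - 6 = 115)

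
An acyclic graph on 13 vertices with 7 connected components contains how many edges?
6 (Each of the 7 component trees on V_i vertices has V_i - 1 edges; summing gives V - C = 13 - 7 = 6)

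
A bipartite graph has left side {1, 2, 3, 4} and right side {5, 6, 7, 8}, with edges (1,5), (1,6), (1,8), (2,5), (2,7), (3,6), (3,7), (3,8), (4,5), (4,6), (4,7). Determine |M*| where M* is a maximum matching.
4 (matching: (1,8), (2,7), (3,6), (4,5); upper bound min(|L|,|R|) = min(4,4) = 4)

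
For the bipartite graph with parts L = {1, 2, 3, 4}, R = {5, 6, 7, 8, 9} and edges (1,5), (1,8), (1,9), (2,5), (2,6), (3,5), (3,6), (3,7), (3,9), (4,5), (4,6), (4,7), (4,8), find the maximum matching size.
4 (matching: (1,9), (2,6), (3,7), (4,8); upper bound min(|L|,|R|) = min(4,5) = 4)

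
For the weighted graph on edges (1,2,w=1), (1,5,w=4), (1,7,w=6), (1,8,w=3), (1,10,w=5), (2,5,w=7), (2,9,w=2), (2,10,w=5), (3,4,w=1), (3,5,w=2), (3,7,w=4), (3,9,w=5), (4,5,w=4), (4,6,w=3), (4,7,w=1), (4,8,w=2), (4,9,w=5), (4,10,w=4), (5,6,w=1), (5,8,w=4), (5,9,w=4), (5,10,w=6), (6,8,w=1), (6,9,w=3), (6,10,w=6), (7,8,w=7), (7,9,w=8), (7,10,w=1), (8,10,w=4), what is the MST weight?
13 (MST edges: (1,2,w=1), (1,8,w=3), (2,9,w=2), (3,4,w=1), (3,5,w=2), (4,7,w=1), (5,6,w=1), (6,8,w=1), (7,10,w=1); sum of weights 1 + 3 + 2 + 1 + 2 + 1 + 1 + 1 + 1 = 13)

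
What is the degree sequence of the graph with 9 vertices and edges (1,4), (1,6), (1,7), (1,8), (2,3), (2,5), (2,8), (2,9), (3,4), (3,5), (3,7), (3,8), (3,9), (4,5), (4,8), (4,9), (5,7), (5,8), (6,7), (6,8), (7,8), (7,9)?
[7, 6, 6, 5, 5, 4, 4, 4, 3] (degrees: deg(1)=4, deg(2)=4, deg(3)=6, deg(4)=5, deg(5)=5, deg(6)=3, deg(7)=6, deg(8)=7, deg(9)=4)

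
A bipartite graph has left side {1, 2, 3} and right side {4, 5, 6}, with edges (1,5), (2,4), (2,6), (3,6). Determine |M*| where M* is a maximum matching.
3 (matching: (1,5), (2,4), (3,6); upper bound min(|L|,|R|) = min(3,3) = 3)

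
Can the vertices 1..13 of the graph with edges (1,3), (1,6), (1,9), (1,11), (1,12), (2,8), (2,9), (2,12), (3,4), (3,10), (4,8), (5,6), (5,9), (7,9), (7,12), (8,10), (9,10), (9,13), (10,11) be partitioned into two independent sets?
Yes. Partition: {1, 2, 4, 5, 7, 10, 13}, {3, 6, 8, 9, 11, 12}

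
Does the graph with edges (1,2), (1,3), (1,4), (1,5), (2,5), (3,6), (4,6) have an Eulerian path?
Yes — and in fact it has an Eulerian circuit (the graph is connected and all 6 vertices have even degree)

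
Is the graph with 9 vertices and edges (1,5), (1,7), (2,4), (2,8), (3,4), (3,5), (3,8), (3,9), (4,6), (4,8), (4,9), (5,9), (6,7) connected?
Yes (BFS from 1 visits [1, 5, 7, 3, 9, 6, 4, 8, 2] — all 9 vertices reached)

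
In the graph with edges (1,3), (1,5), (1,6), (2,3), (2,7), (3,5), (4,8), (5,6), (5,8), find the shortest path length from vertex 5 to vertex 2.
2 (path: 5 -> 3 -> 2, 2 edges)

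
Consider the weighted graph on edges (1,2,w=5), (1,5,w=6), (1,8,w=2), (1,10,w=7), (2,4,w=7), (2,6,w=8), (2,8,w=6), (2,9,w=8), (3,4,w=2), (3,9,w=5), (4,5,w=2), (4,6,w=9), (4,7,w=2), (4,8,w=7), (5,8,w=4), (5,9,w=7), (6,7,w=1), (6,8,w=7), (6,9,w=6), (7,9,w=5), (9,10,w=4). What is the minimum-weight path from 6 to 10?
10 (path: 6 -> 9 -> 10; weights 6 + 4 = 10)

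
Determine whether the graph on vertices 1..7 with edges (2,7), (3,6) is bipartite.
Yes. Partition: {1, 2, 3, 4, 5}, {6, 7}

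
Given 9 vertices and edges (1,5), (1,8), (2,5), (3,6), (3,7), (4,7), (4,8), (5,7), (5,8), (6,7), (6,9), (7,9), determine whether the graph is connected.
Yes (BFS from 1 visits [1, 5, 8, 2, 7, 4, 3, 6, 9] — all 9 vertices reached)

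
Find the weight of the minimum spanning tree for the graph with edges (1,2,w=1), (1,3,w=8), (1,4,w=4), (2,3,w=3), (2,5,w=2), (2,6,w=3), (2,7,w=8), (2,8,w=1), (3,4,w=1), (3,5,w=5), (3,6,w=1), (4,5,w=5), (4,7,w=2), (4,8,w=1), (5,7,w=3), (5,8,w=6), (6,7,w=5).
9 (MST edges: (1,2,w=1), (2,5,w=2), (2,8,w=1), (3,4,w=1), (3,6,w=1), (4,7,w=2), (4,8,w=1); sum of weights 1 + 2 + 1 + 1 + 1 + 2 + 1 = 9)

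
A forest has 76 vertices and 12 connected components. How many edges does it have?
64 (Each of the 12 component trees on V_i vertices has V_i - 1 edges; summing gives V - C = 76 - 12 = 64)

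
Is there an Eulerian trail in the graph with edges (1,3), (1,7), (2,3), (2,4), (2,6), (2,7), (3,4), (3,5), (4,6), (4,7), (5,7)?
Yes — and in fact it has an Eulerian circuit (the graph is connected and all 7 vertices have even degree)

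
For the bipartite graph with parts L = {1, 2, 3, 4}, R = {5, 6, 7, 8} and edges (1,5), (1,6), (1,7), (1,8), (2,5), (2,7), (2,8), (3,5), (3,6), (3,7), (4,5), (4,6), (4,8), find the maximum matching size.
4 (matching: (1,8), (2,7), (3,6), (4,5); upper bound min(|L|,|R|) = min(4,4) = 4)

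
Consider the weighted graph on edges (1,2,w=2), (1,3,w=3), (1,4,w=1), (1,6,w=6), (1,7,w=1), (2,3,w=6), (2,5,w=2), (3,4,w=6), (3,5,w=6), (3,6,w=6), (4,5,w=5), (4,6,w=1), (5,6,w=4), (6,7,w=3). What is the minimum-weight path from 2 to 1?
2 (path: 2 -> 1; weights 2 = 2)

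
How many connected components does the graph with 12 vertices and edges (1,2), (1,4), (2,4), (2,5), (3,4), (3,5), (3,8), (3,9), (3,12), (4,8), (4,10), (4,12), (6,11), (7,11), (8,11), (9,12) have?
1 (components: {1, 2, 3, 4, 5, 6, 7, 8, 9, 10, 11, 12})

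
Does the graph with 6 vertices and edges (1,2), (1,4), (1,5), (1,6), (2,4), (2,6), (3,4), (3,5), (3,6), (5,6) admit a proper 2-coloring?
No (odd cycle of length 3: 5 -> 1 -> 6 -> 5)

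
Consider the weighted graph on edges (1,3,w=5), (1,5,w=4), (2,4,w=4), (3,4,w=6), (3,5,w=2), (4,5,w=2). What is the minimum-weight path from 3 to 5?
2 (path: 3 -> 5; weights 2 = 2)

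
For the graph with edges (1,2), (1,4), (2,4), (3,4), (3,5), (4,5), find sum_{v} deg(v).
12 (handshake: sum of degrees = 2|E| = 2 x 6 = 12)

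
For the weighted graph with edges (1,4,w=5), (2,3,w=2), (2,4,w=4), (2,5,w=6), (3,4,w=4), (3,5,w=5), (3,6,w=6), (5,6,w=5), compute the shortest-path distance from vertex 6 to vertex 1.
15 (path: 6 -> 3 -> 4 -> 1; weights 6 + 4 + 5 = 15)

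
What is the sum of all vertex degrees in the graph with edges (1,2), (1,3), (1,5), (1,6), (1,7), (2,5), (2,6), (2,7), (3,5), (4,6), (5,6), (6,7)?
24 (handshake: sum of degrees = 2|E| = 2 x 12 = 24)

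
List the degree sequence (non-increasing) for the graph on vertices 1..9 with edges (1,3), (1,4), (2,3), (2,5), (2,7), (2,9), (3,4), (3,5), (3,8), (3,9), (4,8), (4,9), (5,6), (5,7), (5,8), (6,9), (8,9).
[6, 5, 5, 4, 4, 4, 2, 2, 2] (degrees: deg(1)=2, deg(2)=4, deg(3)=6, deg(4)=4, deg(5)=5, deg(6)=2, deg(7)=2, deg(8)=4, deg(9)=5)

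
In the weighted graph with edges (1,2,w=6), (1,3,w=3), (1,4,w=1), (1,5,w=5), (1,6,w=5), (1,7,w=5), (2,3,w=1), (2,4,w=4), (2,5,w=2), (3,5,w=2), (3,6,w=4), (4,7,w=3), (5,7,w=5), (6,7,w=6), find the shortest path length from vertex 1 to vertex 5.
5 (path: 1 -> 5; weights 5 = 5)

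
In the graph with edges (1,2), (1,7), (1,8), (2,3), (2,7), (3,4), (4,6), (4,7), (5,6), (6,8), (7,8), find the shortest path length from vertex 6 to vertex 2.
3 (path: 6 -> 8 -> 1 -> 2, 3 edges)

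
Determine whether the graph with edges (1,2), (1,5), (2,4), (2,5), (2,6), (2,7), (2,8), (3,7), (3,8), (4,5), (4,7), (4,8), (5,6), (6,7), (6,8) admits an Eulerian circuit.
Yes (the graph is connected and all 8 vertices have even degree)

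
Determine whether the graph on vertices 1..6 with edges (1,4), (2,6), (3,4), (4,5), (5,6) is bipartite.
Yes. Partition: {1, 2, 3, 5}, {4, 6}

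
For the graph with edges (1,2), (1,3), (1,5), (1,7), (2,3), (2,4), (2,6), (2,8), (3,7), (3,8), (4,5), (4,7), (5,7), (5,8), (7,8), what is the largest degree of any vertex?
5 (attained at vertices 2, 7)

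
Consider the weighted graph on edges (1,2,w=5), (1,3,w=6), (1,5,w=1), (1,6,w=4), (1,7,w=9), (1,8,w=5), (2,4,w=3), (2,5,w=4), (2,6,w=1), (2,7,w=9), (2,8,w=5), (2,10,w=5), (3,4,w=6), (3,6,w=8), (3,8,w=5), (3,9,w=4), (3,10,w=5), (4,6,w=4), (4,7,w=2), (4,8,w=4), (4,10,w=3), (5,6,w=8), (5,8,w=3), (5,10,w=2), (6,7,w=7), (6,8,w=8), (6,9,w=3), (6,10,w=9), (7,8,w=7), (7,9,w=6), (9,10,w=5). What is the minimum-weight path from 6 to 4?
4 (path: 6 -> 4; weights 4 = 4)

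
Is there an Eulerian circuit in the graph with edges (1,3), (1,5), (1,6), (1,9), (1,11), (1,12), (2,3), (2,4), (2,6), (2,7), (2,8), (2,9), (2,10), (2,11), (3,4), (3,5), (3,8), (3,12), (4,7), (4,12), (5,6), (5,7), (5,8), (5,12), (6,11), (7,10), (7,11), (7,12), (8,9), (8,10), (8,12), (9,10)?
Yes (the graph is connected and all 12 vertices have even degree)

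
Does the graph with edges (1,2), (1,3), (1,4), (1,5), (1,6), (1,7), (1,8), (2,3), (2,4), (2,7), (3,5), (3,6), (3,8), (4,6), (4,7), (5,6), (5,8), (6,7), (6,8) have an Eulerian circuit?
No (2 vertices have odd degree: {1, 3}; Eulerian circuit requires 0)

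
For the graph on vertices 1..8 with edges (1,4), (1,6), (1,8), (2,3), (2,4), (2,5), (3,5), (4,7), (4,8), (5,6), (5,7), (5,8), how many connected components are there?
1 (components: {1, 2, 3, 4, 5, 6, 7, 8})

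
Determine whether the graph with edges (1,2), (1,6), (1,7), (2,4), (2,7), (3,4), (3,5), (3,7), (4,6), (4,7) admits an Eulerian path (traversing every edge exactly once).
No (4 vertices have odd degree: {1, 2, 3, 5}; Eulerian path requires 0 or 2)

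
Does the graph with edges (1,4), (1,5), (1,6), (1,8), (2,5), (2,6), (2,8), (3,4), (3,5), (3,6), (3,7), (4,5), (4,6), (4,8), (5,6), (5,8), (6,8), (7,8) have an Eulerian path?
Yes (the graph is connected and exactly 2 vertices have odd degree: {2, 4}; any Eulerian path must start and end at those)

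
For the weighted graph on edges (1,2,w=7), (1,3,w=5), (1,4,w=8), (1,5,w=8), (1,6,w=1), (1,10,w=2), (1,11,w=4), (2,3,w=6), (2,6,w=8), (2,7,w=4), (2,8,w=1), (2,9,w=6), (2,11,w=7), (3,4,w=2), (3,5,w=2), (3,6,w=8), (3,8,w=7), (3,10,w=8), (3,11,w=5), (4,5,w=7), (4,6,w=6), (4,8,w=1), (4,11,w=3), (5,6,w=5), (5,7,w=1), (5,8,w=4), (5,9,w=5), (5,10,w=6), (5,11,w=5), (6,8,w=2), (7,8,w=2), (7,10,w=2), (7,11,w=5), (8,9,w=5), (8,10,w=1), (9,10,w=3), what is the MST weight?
17 (MST edges: (1,6,w=1), (1,10,w=2), (2,8,w=1), (3,4,w=2), (3,5,w=2), (4,8,w=1), (4,11,w=3), (5,7,w=1), (8,10,w=1), (9,10,w=3); sum of weights 1 + 2 + 1 + 2 + 2 + 1 + 3 + 1 + 1 + 3 = 17)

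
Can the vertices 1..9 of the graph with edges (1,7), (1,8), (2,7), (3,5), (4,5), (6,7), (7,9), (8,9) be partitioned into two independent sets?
Yes. Partition: {1, 2, 3, 4, 6, 9}, {5, 7, 8}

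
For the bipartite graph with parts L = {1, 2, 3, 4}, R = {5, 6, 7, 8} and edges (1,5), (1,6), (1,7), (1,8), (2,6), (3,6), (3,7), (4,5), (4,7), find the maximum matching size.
4 (matching: (1,8), (2,6), (3,7), (4,5); upper bound min(|L|,|R|) = min(4,4) = 4)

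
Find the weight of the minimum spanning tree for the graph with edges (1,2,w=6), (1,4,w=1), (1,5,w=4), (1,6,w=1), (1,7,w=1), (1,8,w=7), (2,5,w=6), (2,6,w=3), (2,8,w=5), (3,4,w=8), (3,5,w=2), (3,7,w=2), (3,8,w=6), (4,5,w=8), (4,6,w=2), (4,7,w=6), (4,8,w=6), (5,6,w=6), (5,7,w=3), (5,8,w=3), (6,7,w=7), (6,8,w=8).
13 (MST edges: (1,4,w=1), (1,6,w=1), (1,7,w=1), (2,6,w=3), (3,5,w=2), (3,7,w=2), (5,8,w=3); sum of weights 1 + 1 + 1 + 3 + 2 + 2 + 3 = 13)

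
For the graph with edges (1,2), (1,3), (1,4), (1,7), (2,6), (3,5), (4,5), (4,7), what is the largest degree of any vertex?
4 (attained at vertex 1)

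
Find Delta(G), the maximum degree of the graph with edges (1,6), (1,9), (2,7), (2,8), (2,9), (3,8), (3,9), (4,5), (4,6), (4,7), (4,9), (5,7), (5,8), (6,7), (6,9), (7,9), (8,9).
7 (attained at vertex 9)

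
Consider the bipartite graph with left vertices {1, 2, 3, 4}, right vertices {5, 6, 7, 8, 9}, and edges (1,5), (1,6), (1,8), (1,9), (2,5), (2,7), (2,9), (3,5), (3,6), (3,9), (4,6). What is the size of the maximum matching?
4 (matching: (1,8), (2,7), (3,9), (4,6); upper bound min(|L|,|R|) = min(4,5) = 4)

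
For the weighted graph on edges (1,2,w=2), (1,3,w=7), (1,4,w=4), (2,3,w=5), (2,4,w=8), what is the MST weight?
11 (MST edges: (1,2,w=2), (1,4,w=4), (2,3,w=5); sum of weights 2 + 4 + 5 = 11)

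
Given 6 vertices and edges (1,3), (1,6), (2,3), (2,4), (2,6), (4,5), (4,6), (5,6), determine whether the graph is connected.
Yes (BFS from 1 visits [1, 3, 6, 2, 4, 5] — all 6 vertices reached)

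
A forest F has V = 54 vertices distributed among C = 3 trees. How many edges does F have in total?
51 (Each of the 3 component trees on V_i vertices has V_i - 1 edges; summing gives V - C = 54 - 3 = 51)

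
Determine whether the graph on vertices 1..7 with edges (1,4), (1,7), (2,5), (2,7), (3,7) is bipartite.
Yes. Partition: {1, 2, 3, 6}, {4, 5, 7}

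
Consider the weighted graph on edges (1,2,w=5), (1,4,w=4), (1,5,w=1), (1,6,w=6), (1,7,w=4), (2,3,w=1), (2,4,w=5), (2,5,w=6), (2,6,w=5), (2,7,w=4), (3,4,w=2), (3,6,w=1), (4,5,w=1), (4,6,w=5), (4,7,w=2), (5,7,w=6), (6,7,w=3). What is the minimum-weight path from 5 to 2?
4 (path: 5 -> 4 -> 3 -> 2; weights 1 + 2 + 1 = 4)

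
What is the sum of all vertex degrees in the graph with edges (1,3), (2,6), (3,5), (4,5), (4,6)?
10 (handshake: sum of degrees = 2|E| = 2 x 5 = 10)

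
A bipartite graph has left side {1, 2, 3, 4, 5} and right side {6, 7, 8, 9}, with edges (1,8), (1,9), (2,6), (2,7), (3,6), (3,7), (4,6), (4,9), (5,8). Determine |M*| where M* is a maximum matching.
4 (matching: (1,9), (2,7), (3,6), (5,8); upper bound min(|L|,|R|) = min(5,4) = 4)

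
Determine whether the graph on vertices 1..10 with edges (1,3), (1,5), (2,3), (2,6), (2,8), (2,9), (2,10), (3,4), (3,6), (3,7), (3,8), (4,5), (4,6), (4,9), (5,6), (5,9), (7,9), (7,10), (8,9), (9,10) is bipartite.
No (odd cycle of length 5: 9 -> 5 -> 1 -> 3 -> 8 -> 9)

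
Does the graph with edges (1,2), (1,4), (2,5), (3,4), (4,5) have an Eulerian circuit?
No (2 vertices have odd degree: {3, 4}; Eulerian circuit requires 0)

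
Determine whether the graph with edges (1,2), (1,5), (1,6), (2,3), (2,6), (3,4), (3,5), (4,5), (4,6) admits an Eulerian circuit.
No (6 vertices have odd degree: {1, 2, 3, 4, 5, 6}; Eulerian circuit requires 0)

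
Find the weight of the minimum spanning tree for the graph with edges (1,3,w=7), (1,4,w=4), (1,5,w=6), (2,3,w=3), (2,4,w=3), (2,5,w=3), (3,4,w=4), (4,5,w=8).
13 (MST edges: (1,4,w=4), (2,3,w=3), (2,4,w=3), (2,5,w=3); sum of weights 4 + 3 + 3 + 3 = 13)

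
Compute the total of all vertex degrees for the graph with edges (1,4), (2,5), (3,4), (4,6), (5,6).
10 (handshake: sum of degrees = 2|E| = 2 x 5 = 10)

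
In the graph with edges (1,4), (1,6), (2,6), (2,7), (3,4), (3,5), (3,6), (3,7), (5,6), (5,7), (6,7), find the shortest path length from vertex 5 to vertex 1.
2 (path: 5 -> 6 -> 1, 2 edges)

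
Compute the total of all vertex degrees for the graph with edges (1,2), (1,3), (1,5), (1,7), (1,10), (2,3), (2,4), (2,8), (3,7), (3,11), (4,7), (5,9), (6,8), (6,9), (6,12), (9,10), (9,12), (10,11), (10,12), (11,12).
40 (handshake: sum of degrees = 2|E| = 2 x 20 = 40)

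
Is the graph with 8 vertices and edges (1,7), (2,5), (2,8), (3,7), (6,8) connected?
No, it has 3 components: {1, 3, 7}, {2, 5, 6, 8}, {4}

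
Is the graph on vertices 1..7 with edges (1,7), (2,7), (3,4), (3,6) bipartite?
Yes. Partition: {1, 2, 3, 5}, {4, 6, 7}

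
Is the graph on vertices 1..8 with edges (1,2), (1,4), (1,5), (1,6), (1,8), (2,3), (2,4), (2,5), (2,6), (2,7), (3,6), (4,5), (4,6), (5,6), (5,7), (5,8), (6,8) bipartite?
No (odd cycle of length 3: 5 -> 1 -> 6 -> 5)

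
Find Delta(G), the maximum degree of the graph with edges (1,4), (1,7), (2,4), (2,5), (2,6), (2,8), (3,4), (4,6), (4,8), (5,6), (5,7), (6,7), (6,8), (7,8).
5 (attained at vertices 4, 6)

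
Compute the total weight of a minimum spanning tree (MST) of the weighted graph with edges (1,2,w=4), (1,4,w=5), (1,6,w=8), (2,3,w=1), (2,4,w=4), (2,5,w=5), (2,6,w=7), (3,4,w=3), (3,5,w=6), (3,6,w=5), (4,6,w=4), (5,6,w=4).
16 (MST edges: (1,2,w=4), (2,3,w=1), (3,4,w=3), (4,6,w=4), (5,6,w=4); sum of weights 4 + 1 + 3 + 4 + 4 = 16)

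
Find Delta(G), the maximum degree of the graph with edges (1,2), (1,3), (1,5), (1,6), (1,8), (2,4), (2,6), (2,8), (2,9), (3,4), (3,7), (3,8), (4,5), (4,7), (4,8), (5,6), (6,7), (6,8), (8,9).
6 (attained at vertex 8)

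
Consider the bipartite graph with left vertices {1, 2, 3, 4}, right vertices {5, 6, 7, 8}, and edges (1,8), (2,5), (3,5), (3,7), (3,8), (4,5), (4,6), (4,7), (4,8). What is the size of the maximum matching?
4 (matching: (1,8), (2,5), (3,7), (4,6); upper bound min(|L|,|R|) = min(4,4) = 4)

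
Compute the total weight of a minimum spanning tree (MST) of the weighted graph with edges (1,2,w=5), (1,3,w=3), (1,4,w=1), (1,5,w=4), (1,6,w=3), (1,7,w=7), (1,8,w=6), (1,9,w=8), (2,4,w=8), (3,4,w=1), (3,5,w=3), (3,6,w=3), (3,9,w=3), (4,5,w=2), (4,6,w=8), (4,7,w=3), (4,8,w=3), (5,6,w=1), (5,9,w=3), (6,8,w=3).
19 (MST edges: (1,2,w=5), (1,4,w=1), (3,4,w=1), (3,9,w=3), (4,5,w=2), (4,7,w=3), (4,8,w=3), (5,6,w=1); sum of weights 5 + 1 + 1 + 3 + 2 + 3 + 3 + 1 = 19)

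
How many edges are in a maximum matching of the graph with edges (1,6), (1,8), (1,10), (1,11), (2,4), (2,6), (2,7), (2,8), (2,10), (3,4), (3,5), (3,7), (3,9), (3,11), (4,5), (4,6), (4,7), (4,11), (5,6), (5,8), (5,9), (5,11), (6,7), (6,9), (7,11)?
5 (matching: (1,8), (2,10), (3,9), (4,7), (5,11); upper bound floor(n/2) = floor(11/2) = 5)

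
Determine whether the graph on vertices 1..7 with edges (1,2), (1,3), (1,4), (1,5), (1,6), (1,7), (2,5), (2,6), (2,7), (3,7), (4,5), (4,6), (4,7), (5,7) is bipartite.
No (odd cycle of length 3: 7 -> 1 -> 2 -> 7)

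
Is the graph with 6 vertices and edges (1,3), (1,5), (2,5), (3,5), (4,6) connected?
No, it has 2 components: {1, 2, 3, 5}, {4, 6}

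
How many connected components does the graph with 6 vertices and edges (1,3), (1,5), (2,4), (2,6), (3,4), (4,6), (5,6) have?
1 (components: {1, 2, 3, 4, 5, 6})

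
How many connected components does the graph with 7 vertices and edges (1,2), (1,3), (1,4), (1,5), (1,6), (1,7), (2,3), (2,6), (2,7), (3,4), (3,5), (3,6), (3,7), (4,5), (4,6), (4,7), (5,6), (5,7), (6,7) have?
1 (components: {1, 2, 3, 4, 5, 6, 7})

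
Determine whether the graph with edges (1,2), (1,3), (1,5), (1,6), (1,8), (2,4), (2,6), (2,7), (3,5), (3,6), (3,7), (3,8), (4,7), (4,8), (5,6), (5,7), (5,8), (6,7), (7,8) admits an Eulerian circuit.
No (6 vertices have odd degree: {1, 3, 4, 5, 6, 8}; Eulerian circuit requires 0)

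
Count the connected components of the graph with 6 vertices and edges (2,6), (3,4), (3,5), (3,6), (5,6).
2 (components: {1}, {2, 3, 4, 5, 6})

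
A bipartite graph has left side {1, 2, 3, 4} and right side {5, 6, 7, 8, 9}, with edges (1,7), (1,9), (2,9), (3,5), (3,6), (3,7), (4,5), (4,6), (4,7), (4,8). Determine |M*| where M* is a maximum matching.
4 (matching: (1,7), (2,9), (3,6), (4,8); upper bound min(|L|,|R|) = min(4,5) = 4)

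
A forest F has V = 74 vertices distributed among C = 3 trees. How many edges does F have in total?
71 (Each of the 3 component trees on V_i vertices has V_i - 1 edges; summing gives V - C = 74 - 3 = 71)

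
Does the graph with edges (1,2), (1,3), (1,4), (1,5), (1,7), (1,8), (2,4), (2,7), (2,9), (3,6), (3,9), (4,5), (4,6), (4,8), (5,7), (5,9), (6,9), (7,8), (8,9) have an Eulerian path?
No (4 vertices have odd degree: {3, 4, 6, 9}; Eulerian path requires 0 or 2)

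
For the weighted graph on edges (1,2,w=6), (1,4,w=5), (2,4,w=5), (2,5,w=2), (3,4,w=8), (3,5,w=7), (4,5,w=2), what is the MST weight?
16 (MST edges: (1,4,w=5), (2,5,w=2), (3,5,w=7), (4,5,w=2); sum of weights 5 + 2 + 7 + 2 = 16)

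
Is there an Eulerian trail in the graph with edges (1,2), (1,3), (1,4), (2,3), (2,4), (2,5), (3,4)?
No (4 vertices have odd degree: {1, 3, 4, 5}; Eulerian path requires 0 or 2)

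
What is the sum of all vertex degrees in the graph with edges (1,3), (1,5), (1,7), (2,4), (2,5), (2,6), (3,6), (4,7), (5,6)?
18 (handshake: sum of degrees = 2|E| = 2 x 9 = 18)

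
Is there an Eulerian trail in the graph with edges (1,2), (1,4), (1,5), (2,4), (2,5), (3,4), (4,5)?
No (4 vertices have odd degree: {1, 2, 3, 5}; Eulerian path requires 0 or 2)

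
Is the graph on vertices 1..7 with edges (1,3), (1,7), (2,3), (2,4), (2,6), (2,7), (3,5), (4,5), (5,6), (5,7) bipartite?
Yes. Partition: {1, 2, 5}, {3, 4, 6, 7}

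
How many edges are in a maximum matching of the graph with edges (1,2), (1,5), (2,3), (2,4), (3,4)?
2 (matching: (1,5), (2,4); upper bound floor(n/2) = floor(5/2) = 2)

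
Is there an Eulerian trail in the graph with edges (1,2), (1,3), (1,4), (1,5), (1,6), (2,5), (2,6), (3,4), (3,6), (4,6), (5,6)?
No (6 vertices have odd degree: {1, 2, 3, 4, 5, 6}; Eulerian path requires 0 or 2)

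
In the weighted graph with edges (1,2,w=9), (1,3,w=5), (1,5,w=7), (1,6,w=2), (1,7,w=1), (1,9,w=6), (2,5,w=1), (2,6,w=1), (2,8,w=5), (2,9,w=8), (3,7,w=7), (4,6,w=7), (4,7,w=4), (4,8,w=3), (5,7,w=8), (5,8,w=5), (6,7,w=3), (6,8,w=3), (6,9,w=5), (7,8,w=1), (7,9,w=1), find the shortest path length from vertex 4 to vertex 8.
3 (path: 4 -> 8; weights 3 = 3)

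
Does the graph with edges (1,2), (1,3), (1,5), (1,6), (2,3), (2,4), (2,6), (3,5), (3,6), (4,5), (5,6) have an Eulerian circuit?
Yes (the graph is connected and all 6 vertices have even degree)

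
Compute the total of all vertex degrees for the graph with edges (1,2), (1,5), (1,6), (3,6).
8 (handshake: sum of degrees = 2|E| = 2 x 4 = 8)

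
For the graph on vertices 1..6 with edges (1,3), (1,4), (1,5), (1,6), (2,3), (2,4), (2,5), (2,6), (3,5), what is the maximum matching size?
3 (matching: (1,6), (2,4), (3,5); upper bound floor(n/2) = floor(6/2) = 3)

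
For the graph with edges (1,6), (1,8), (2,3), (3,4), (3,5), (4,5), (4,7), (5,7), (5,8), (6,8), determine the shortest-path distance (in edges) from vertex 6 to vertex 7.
3 (path: 6 -> 8 -> 5 -> 7, 3 edges)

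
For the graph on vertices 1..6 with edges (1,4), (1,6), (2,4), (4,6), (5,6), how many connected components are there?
2 (components: {1, 2, 4, 5, 6}, {3})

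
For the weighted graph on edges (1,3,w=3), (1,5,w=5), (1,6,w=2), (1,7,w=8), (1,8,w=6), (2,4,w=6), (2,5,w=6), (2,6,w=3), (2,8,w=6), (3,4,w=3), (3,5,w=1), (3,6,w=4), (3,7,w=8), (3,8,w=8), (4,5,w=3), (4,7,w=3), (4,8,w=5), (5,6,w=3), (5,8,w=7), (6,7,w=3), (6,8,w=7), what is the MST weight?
20 (MST edges: (1,3,w=3), (1,6,w=2), (2,6,w=3), (3,4,w=3), (3,5,w=1), (4,7,w=3), (4,8,w=5); sum of weights 3 + 2 + 3 + 3 + 1 + 3 + 5 = 20)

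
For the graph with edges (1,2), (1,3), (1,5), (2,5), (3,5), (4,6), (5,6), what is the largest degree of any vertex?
4 (attained at vertex 5)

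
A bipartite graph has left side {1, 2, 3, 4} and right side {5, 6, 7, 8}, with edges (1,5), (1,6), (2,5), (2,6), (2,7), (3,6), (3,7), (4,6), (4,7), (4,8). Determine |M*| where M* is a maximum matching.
4 (matching: (1,6), (2,5), (3,7), (4,8); upper bound min(|L|,|R|) = min(4,4) = 4)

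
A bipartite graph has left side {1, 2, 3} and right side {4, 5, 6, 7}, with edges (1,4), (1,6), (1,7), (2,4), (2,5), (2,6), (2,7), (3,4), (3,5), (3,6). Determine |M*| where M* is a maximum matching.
3 (matching: (1,7), (2,6), (3,5); upper bound min(|L|,|R|) = min(3,4) = 3)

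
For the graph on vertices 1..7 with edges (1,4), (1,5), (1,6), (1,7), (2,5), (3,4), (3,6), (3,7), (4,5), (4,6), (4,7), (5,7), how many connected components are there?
1 (components: {1, 2, 3, 4, 5, 6, 7})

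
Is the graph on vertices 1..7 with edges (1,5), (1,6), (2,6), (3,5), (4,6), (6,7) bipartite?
Yes. Partition: {1, 2, 3, 4, 7}, {5, 6}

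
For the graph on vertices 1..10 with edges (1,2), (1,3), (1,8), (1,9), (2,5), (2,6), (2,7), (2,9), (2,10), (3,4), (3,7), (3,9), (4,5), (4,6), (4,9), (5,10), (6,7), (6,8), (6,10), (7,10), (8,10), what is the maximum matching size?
5 (matching: (1,8), (2,9), (3,4), (5,10), (6,7); upper bound floor(n/2) = floor(10/2) = 5)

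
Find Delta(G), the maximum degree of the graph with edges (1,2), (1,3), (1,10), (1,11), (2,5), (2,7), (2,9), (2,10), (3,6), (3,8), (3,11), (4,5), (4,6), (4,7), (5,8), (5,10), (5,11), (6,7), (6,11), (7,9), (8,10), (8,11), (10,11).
6 (attained at vertex 11)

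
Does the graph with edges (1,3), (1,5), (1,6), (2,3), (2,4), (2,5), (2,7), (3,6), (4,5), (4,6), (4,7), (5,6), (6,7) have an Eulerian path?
No (4 vertices have odd degree: {1, 3, 6, 7}; Eulerian path requires 0 or 2)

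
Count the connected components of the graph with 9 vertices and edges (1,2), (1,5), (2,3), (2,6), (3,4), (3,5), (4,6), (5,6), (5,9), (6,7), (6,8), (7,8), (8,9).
1 (components: {1, 2, 3, 4, 5, 6, 7, 8, 9})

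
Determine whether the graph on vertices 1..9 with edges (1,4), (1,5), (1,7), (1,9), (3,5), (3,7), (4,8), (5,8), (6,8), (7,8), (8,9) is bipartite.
Yes. Partition: {1, 2, 3, 8}, {4, 5, 6, 7, 9}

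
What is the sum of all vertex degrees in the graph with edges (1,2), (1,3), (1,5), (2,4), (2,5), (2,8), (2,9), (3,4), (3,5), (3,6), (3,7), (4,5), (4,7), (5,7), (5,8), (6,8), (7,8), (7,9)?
36 (handshake: sum of degrees = 2|E| = 2 x 18 = 36)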